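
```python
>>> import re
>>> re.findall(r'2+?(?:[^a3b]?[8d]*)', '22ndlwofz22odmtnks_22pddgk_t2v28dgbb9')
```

A `+?`/`*?`/`{m,n}?` starts at its minimum and grows only as far as needed for what follows to match.
`findall` yields the raw match text (5 of them) because the pattern has no groups.

['22', '22', '22', '2v', '28d']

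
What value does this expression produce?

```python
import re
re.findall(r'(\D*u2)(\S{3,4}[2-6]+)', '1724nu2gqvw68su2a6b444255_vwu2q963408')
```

[('nu2', 'gqvw6'), ('su2', 'a6b444255'), ('_vwu2', 'q9634')]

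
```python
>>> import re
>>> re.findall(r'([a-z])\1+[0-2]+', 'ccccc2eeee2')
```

`\1` is not a pattern — it's the concrete string captured by group 1, re-applied verbatim.
Matches: at [0:6] match 'ccccc2', group 1 = 'c'; at [6:11] match 'eeee2', group 1 = 'e'.
Because there's exactly one group, `findall` drops the full match and keeps group 1 from each hit.

['c', 'e']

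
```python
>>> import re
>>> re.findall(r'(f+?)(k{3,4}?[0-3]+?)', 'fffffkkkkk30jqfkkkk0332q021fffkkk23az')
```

[('f', 'kkkk0'), ('fff', 'kkk2')]

Pattern: one or more of a literal 'f' (lazy) (captured); then 3 to 4 of a literal 'k' (lazy), then one or more of a character in [0-3] (lazy) (captured).
Because the quantifier is non-greedy, it stops expanding at the earliest point where the rest of the pattern can succeed.
Walking the string: at [14:20] match 'fkkkk0', groups = ('f', 'kkkk0'); at [27:34] match 'fffkkk2', groups = ('fff', 'kkk2').
`findall` packs the 2 group values into a tuple for every match.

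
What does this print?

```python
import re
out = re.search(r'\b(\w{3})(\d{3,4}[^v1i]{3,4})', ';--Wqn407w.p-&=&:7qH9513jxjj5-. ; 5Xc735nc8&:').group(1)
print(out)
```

The match spans [3:13] → 'Wqn407w.p-'.
Captured: group 1 = 'Wqn', group 2 = '407w.p-'.

Wqn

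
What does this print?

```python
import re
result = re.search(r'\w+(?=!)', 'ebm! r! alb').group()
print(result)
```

The `(?=…)`/`(?<=…)` assertion just peeks at neighbouring text; it doesn't advance the match position.
Unlike `match`, `search` isn't anchored — it looks for the pattern anywhere in the string.
The match spans [0:3] → 'ebm'.

ebm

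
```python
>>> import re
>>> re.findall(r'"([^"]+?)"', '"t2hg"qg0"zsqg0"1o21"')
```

['t2hg', 'zsqg0']

One capturing group, so `findall` returns just the captured substring from each match — 2 in all.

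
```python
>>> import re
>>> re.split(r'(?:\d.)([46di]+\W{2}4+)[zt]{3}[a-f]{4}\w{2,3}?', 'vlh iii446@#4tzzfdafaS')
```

The pattern matches a digit, then any character (non-capturing group); then one or more of one of [46di], then exactly 2 of a non-word character, then one or more of the literal '4' (captured); then exactly 3 of one of [zt], then exactly 4 of a character in [a-f], then 2 to 3 of a word character (lazy).
With a capturing group present, the delimiter's captured portion is kept in the result list.

['vlh iii', '6@#4', '']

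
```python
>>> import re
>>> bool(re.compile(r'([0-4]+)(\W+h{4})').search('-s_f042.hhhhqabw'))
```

This matches one or more of a character in [0-4] (captured); then one or more of a non-word character, then exactly 4 of the literal 'h' (captured).
`re.search` tries every starting position until one works.
The match spans [4:12] → '042.hhhh'.
Captured: group 1 = '042', group 2 = '.hhhh'.

True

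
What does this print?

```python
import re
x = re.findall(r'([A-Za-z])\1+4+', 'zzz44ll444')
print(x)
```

['z', 'l']

A backreference is literal: `\1` must see the identical characters the first group matched.
One capturing group, so `findall` returns just the captured substring from each match — 2 in all.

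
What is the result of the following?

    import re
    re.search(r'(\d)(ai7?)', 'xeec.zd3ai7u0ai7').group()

The pattern matches a digit (captured); then the literal 'ai', then optionally a literal '7' (captured).
The match spans [7:11] → '3ai7'.

'3ai7'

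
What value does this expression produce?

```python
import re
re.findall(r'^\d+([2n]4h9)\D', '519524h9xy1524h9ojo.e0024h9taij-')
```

With a single group, `findall` returns only what that group captured — 1 item.

['24h9']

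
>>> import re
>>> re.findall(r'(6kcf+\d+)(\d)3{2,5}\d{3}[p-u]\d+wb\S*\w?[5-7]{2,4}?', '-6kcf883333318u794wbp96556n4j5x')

`findall` packs the 2 group values into a tuple for every match.

[('6kcf883', '3')]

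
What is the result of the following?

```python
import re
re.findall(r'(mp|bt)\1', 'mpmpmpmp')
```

['mp', 'mp']

The backreference `\1` re-matches whatever the first group consumed, character for character.
With a single group, `findall` returns only what that group captured — 2 items.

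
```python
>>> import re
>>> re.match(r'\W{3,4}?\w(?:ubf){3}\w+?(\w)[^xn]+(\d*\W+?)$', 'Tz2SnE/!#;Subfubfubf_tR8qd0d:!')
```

The pattern matches 3 to 4 of a non-word character (lazy), then a word character, then the literal 'ubf' repeated 3 times; then one or more of a word character (lazy); then a word character (captured); then one or more of any character except [xn]; then zero or more of a digit, then one or more of a non-word character (lazy) (captured); then anchored at the end.
`re.match` only tries the pattern at the start of the string.
Here position 0 doesn't satisfy it, so the call returns None.

None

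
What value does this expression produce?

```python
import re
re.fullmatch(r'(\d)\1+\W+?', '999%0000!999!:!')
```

`\1` has to match the exact text group 1 already captured.
`fullmatch` succeeds only if the pattern covers the string from start to end.
Here the pattern can't cover the whole string, so the call returns None.

None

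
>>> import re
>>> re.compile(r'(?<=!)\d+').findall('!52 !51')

The lookaround is zero-width — it requires the adjacent text to match without consuming it, so the asserted text isn't part of the match.
Walking the string: at [1:3] → '52'; at [5:7] → '51'.
With no groups in the pattern, `findall` gives back each whole match — 2 here.

['52', '51']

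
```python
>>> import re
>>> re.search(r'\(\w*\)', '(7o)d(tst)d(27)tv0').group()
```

'(7o)'

The match spans [0:4] → '(7o)'.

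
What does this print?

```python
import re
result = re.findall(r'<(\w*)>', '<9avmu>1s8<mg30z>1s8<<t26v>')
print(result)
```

['9avmu', 'mg30z', 't26v']

Walking the string: at [0:7] match '<9avmu>', group 1 = '9avmu'; at [10:17] match '<mg30z>', group 1 = 'mg30z'; at [21:27] match '<t26v>', group 1 = 't26v'.
`findall` collects group 1 from each match (3 total).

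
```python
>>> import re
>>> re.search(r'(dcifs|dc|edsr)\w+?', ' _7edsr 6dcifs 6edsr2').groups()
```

('dc',)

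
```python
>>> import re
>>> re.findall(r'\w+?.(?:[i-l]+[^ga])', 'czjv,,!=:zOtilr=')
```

With no groups in the pattern, `findall` gives back each whole match — 2 here.

['czjv', 'zOtilr']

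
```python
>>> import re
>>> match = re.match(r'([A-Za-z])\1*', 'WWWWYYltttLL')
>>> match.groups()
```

('W',)

The match spans [0:4] → 'WWWW'.
Captured: group 1 = 'W'.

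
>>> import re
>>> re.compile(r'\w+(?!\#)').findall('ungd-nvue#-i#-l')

['ungd', 'nvu', 'l']

A negative assertion filters positions out without eating any characters.
Matches: at [0:4] → 'ungd'; at [5:8] → 'nvu'; at [14:15] → 'l'.
Since nothing is captured, `findall` lists the 3 matched substrings directly.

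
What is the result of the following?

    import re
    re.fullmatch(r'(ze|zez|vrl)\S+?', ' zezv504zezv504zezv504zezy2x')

`fullmatch` succeeds only if the pattern covers the string from start to end.
Here the pattern can't cover the whole string, so the call returns None.

None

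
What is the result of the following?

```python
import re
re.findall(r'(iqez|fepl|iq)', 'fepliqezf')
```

Alternation tries branches left to right and keeps the first one that lets the overall match succeed at that position.
Walking the string: at [0:4] match 'fepl', group 1 = 'fepl'; at [4:8] match 'iqez', group 1 = 'iqez'.
Because there's exactly one group, `findall` drops the full match and keeps group 1 from each hit.

['fepl', 'iqez']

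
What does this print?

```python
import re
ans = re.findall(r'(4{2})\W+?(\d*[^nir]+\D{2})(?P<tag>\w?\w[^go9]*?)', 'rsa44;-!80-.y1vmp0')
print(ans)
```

[('44', '-!80-.y1vmp', '0')]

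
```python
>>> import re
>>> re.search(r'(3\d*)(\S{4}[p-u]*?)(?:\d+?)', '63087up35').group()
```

'3087up35'

The match spans [1:9] → '3087up35'.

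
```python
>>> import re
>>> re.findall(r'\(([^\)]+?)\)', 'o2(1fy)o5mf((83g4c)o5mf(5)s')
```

['1fy', '(83g4c', '5']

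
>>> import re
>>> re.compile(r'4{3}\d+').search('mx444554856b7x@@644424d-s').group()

'444554856'

The pattern matches exactly 3 of a literal '4'; then one or more of a digit.
The match spans [2:11] → '444554856'.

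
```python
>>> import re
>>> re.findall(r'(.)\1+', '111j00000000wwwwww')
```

`\1` has to match the exact text group 1 already captured.
Scanning left to right: at [0:3] match '111', group 1 = '1'; at [4:12] match '00000000', group 1 = '0'; at [12:18] match 'wwwwww', group 1 = 'w'.
`findall` collects group 1 from each match (3 total).

['1', '0', 'w']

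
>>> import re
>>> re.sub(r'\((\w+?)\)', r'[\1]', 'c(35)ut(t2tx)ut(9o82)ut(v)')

'c[35]ut[t2tx]ut[9o82]ut[v]'

`\1` in the replacement pulls in group 1's text for each match.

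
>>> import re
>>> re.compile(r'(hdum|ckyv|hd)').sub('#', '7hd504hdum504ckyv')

The regex engine tests alternatives in the order written; an earlier branch that matches wins even if a later one would match more.
Matches: at [1:3] → 'hd'; at [6:10] → 'hdum'; at [13:17] → 'ckyv'.
`sub` substitutes '#' at each match site.

'7#504#504#'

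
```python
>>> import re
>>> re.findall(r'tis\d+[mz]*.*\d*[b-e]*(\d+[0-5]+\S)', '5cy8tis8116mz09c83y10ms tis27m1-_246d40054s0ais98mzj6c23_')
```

`findall` collects group 1 from the one match (1 total).

['23_']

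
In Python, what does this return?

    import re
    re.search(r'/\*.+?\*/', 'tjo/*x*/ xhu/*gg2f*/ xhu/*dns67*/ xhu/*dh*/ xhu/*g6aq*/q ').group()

'/*x*/'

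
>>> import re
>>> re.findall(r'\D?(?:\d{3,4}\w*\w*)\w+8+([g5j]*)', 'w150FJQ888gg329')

This matches optionally a non-digit; then 3 to 4 of a digit, then zero or more of a word character, then zero or more of a word character (non-capturing group); then one or more of a word character; then one or more of a literal '8'; then zero or more of one of [g5j] (captured).
Scanning left to right: at [0:12] match 'w150FJQ888gg', group 1 = 'gg'.
`findall` collects group 1 from the one match (1 total).

['gg']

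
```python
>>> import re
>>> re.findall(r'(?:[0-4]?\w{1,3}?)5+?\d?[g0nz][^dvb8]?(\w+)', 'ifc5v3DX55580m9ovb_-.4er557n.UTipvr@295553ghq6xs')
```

['9ovb_', 'UTipvr', 'q6xs']

Because there's exactly one group, `findall` drops the full match and keeps group 1 from each hit.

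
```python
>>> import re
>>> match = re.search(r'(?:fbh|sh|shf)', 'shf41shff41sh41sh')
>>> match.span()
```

(0, 2)

Alternation isn't longest-match — the leftmost alternative that fits at this position is chosen.
`re.search` scans for the first position where the pattern succeeds.
The match spans [0:2] → 'sh'.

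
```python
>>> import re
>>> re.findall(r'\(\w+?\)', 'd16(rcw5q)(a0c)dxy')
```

['(rcw5q)', '(a0c)']

Matches: at [3:10] → '(rcw5q)'; at [10:15] → '(a0c)'.
`findall` yields the raw match text (2 of them) because the pattern has no groups.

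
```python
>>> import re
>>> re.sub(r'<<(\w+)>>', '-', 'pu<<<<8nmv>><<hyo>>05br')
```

'pu<<--05br'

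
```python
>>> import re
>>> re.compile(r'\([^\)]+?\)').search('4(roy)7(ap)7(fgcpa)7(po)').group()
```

'(roy)'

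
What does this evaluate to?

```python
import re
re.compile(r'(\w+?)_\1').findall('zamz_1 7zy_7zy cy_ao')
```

['7zy']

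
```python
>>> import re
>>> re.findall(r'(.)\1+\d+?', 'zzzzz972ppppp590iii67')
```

['z', 'p', 'i']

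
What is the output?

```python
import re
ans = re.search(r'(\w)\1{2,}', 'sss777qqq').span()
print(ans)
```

(0, 3)

`\1` has to match the exact text group 1 already captured.
Unlike `match`, `search` isn't anchored — it looks for the pattern anywhere in the string.
The match spans [0:3] → 'sss'.
Captured: group 1 = 's'.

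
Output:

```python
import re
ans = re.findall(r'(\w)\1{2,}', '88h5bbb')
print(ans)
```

A backreference is literal: `\1` must see the identical characters the first group matched.
Walking the string: at [4:7] match 'bbb', group 1 = 'b'.
Because there's exactly one group, `findall` drops the full match and keeps group 1 from the one hit.

['b']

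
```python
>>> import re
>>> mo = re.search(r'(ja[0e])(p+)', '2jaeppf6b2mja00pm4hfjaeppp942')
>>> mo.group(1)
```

The match spans [1:6] → 'jaepp'.
Captured: group 1 = 'jae', group 2 = 'pp'.

'jae'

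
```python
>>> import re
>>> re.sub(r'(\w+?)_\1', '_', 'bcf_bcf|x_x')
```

'_|_'

The backreference `\1` re-matches whatever the first group consumed, character for character.
Every occurrence is swapped for '_'.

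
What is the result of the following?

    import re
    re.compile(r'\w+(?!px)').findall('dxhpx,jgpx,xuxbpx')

['dxhpx', 'jgpx', 'xuxbpx']

A negative assertion filters positions out without eating any characters.
Scanning left to right: at [0:5] → 'dxhpx'; at [6:10] → 'jgpx'; at [11:17] → 'xuxbpx'.
Since nothing is captured, `findall` lists the 3 matched substrings directly.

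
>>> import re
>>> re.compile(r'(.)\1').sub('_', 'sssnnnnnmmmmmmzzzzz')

`\1` has to match the exact text group 1 already captured.
Matches: at [0:2] → 'ss'; at [3:5] → 'nn'; at [5:7] → 'nn'; at [8:10] → 'mm'; at [10:12] → 'mm'; ….
Each match is replaced by '_'.

'_s__n_____z'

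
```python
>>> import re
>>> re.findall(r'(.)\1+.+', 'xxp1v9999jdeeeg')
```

['x']

A backreference is literal: `\1` must see the identical characters the first group matched.
One capturing group, so `findall` returns just the captured substring from the one match — 1 in all.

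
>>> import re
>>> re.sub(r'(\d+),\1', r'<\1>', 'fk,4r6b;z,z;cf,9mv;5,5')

'fk,4r6b;z,z;cf,9mv;<5>'

A backreference is literal: `\1` must see the identical characters the first group matched.
The replacement refers to a captured group, so each match is rewritten using its own captured text.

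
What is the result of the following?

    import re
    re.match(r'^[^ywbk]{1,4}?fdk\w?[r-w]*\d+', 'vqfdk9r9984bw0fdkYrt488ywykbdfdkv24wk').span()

(0, 11)

The pattern matches anchored at the start of the string; then 1 to 4 of any character except [ywbk] (lazy), then the literal 'fdk', then optionally a word character; then zero or more of a character in [r-w], then one or more of a digit.
`re.match` won't scan ahead — the pattern has to work from the very first character.
The match spans [0:11] → 'vqfdk9r9984'.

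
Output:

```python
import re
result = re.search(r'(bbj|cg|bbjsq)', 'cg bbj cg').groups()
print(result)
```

Unlike `match`, `search` isn't anchored — it looks for the pattern anywhere in the string.
The match spans [0:2] → 'cg'.
Captured: group 1 = 'cg'.

('cg',)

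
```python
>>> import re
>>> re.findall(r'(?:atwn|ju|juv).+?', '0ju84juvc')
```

['ju8', 'juv']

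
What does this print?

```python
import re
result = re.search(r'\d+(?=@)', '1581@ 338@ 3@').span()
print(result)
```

(0, 4)

The lookaround is zero-width — it requires the adjacent text to match without consuming it, so the asserted text isn't part of the match.
Unlike `match`, `search` isn't anchored — it looks for the pattern anywhere in the string.
The match spans [0:4] → '1581'.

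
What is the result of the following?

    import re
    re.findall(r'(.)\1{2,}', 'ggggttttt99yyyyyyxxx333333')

The backreference `\1` re-matches whatever the first group consumed, character for character.
With a single group, `findall` returns only what that group captured — 5 items.

['g', 't', 'y', 'x', '3']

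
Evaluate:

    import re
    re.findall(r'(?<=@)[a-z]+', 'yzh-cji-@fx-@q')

Lookahead/lookbehind check context without consuming it, so the matched span excludes the asserted characters.
Matches: at [9:11] → 'fx'; at [13:14] → 'q'.
Since nothing is captured, `findall` lists the 2 matched substrings directly.

['fx', 'q']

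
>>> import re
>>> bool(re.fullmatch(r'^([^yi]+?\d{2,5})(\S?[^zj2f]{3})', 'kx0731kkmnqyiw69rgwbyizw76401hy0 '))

The pattern matches anchored at the start of the string; then one or more of any character except [yi] (lazy), then 2 to 5 of a digit (captured); then optionally a non-whitespace character, then exactly 3 of any character except [zj2f] (captured).
`re.fullmatch` is like wrapping the pattern in `^…$` (in single-line mode).
Here there's no way to consume every character, so the call returns None, and `bool(None)` is False.

False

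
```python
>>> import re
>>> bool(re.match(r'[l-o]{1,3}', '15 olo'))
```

False

`match` is anchored at position 0; if the pattern doesn't fit there, it returns None.
Here the string doesn't start with a match, so the call returns None, and `bool(None)` is False.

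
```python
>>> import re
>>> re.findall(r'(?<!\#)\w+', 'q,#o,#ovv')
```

The negative lookaround is zero-width — it rules out positions where the adjacent text would match, without consuming anything.
With no groups in the pattern, `findall` gives back each whole match — 2 here.

['q', 'vv']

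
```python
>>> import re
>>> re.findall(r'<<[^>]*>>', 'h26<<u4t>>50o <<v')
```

['<<u4t>>']

Walking the string: at [3:10] → '<<u4t>>'.
`findall` yields the raw match text (1 of them) because the pattern has no groups.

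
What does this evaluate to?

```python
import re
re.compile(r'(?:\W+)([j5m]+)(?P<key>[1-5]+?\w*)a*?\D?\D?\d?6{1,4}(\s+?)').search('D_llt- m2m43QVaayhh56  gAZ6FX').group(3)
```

The match spans [5:22] → '- m2m43QVaayhh56 '.
Captured: group 1 = 'm', group 2 = '2m43QVaayhh5', group 3 = ' '.

' '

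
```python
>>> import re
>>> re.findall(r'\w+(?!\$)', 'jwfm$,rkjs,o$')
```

['jwf', 'rkjs']

A negative assertion filters positions out without eating any characters.
Matches: at [0:3] → 'jwf'; at [6:10] → 'rkjs'.
With no groups in the pattern, `findall` gives back each whole match — 2 here.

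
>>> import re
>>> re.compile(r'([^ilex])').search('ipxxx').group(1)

'p'

The match spans [1:2] → 'p'.
Captured: group 1 = 'p'.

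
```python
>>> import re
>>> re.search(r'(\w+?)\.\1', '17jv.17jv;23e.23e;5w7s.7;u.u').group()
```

`\1` has to match the exact text group 1 already captured.
`re.search` scans for the first position where the pattern succeeds.
The match spans [0:9] → '17jv.17jv'.
Captured: group 1 = '17jv'.

'17jv.17jv'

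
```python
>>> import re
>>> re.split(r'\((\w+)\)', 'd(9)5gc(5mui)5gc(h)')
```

['d', '9', '5gc', '5mui', '5gc', 'h', '']

Matches to split on: at [1:4] → '(9)'; at [7:13] → '(5mui)'; at [16:19] → '(h)'.
With a capturing group present, the delimiter's captured portion is kept in the result list.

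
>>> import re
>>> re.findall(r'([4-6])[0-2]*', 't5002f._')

['5']

Pattern: a character in [4-6] (captured); then zero or more of a character in [0-2].
Because there's exactly one group, `findall` drops the full match and keeps group 1 from the one hit.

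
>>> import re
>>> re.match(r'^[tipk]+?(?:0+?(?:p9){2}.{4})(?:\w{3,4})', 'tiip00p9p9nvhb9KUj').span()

(0, 18)

Pattern: anchored at the start of the string; then one or more of one of [tipk] (lazy); then one or more of a literal '0' (lazy), then the literal 'p9' repeated 2 times, then exactly 4 of any character (non-capturing group); then 3 to 4 of a word character (non-capturing group).
`re.match` only tries the pattern at the start of the string.
The match spans [0:18] → 'tiip00p9p9nvhb9KUj'.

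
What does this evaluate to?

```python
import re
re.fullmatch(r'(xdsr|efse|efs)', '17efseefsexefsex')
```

None

`re.fullmatch` requires the pattern to consume the entire string.
Here there's no way to consume every character, so the call returns None.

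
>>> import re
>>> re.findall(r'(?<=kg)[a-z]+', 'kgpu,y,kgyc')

['pu', 'yc']

Because the assertion is zero-width, the text it checks is not consumed and won't appear in the result.
Walking the string: at [2:4] → 'pu'; at [9:11] → 'yc'.
`findall` yields the raw match text (2 of them) because the pattern has no groups.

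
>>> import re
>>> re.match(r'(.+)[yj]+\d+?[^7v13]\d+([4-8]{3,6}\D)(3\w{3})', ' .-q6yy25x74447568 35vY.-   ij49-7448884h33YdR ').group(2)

This matches one or more of any character (captured); then one or more of one of [yj], then one or more of a digit (lazy), then any character except [7v13]; then one or more of a digit; then 3 to 6 of a character in [4-8], then a non-digit (captured); then a literal '3', then exactly 3 of a word character (captured).
`re.match` only tries the pattern at the start of the string.
The match spans [0:45] → ' .-q6yy25x74447568 35vY.-   ij49-7448884h33Yd'.
Captured: group 1 = ' .-q6yy25x74447568 35vY.-   i', group 2 = '884h', group 3 = '33Yd'.

'884h'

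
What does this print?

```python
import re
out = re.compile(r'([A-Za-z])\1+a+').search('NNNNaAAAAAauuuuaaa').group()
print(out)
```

NNNNa

The backreference `\1` re-matches whatever the first group consumed, character for character.
The match spans [0:5] → 'NNNNa'.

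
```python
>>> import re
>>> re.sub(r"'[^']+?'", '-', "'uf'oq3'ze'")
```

'-oq3-'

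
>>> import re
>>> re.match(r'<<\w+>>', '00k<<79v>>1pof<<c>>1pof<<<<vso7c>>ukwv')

None

`re.match` won't scan ahead — the pattern has to work from the very first character.
Here the string doesn't start with a match, so the call returns None.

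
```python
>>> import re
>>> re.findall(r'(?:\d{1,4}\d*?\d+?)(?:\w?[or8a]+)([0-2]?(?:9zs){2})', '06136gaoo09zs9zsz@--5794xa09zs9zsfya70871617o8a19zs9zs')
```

This matches 1 to 4 of a digit, then zero or more of a digit (lazy), then one or more of a digit (lazy) (non-capturing group); then optionally a word character, then one or more of one of [or8a] (non-capturing group); then optionally a character in [0-2], then the literal '9zs' repeated 2 times (captured).
Matches: at [0:16] match '06136gaoo09zs9zs', group 1 = '09zs9zs'; at [20:33] match '5794xa09zs9zs', group 1 = '09zs9zs'; at [36:54] match '70871617o8a19zs9zs', group 1 = '19zs9zs'.
Because there's exactly one group, `findall` drops the full match and keeps group 1 from each hit.

['09zs9zs', '09zs9zs', '19zs9zs']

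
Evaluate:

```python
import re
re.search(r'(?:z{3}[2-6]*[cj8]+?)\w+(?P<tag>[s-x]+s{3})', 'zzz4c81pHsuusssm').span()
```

(0, 15)

The match spans [0:15] → 'zzz4c81pHsuusss'.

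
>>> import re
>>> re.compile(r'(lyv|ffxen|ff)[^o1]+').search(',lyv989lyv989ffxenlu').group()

The match spans [1:20] → 'lyv989lyv989ffxenlu'.

'lyv989lyv989ffxenlu'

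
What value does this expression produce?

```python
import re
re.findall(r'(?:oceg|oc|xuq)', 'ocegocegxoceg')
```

['oceg', 'oceg', 'oceg']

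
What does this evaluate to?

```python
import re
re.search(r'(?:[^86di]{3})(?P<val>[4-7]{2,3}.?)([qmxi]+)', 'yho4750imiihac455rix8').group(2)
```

'imii'

The match spans [0:11] → 'yho4750imii'.
Captured: group 1 = '4750', group 2 = 'imii'.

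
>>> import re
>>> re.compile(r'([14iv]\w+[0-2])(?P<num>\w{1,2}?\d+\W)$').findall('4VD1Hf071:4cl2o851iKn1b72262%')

2 groups means the one result is a tuple of 2 captured strings — 1 here.

[('4cl2o851iKn1b722', '62%')]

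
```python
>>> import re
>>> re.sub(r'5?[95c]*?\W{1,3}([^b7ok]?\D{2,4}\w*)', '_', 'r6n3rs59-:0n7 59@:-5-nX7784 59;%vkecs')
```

The pattern matches optionally the literal '5', then zero or more of one of [95c] (lazy), then 1 to 3 of a non-word character; then optionally any character except [b7ok], then 2 to 4 of a non-digit, then zero or more of a word character (captured).
Every occurrence is swapped for '_'.

'r6n3rs59-:0n7 _ _'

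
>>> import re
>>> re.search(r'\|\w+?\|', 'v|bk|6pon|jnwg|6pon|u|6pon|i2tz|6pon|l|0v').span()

(1, 5)

`search` walks the string left to right and returns the first match it finds.
The match spans [1:5] → '|bk|'.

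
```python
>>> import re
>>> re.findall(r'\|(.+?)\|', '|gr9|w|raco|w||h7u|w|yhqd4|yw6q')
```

Because the quantifier is non-greedy, it stops expanding at the earliest point where the rest of the pattern can succeed.
Because there's exactly one group, `findall` drops the full match and keeps group 1 from each hit.

['gr9', 'raco', '|h7u', 'yhqd4']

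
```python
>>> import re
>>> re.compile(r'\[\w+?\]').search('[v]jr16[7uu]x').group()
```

'[v]'

`re.search` scans for the first position where the pattern succeeds.
The match spans [0:3] → '[v]'.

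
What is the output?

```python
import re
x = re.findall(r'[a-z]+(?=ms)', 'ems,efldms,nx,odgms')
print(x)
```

['e', 'efld', 'odg']

The `(?=…)`/`(?<=…)` assertion just peeks at neighbouring text; it doesn't advance the match position.
Walking the string: at [0:1] → 'e'; at [4:8] → 'efld'; at [14:17] → 'odg'.
`findall` yields the raw match text (3 of them) because the pattern has no groups.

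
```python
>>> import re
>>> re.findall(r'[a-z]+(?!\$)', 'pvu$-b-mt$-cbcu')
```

The negative lookaround is zero-width — it rules out positions where the adjacent text would match, without consuming anything.
Scanning left to right: at [0:2] → 'pv'; at [5:6] → 'b'; at [7:8] → 'm'; at [11:15] → 'cbcu'.
No capturing groups, so `findall` returns the 4 full match strings.

['pv', 'b', 'm', 'cbcu']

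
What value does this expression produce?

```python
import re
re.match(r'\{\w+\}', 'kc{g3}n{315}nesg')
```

With `match`, the pattern is implicitly anchored at the beginning.
Here the string doesn't start with a match, so the call returns None.

None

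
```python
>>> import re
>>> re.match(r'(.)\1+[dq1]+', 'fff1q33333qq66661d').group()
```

'fff1q'

`match` is anchored at position 0; if the pattern doesn't fit there, it returns None.
The match spans [0:5] → 'fff1q'.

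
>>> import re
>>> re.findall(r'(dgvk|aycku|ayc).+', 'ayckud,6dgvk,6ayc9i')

Branches in `(...|...)` are attempted left-to-right; the first branch that allows the whole pattern to succeed is taken.
Matches: at [0:19] match 'ayckud,6dgvk,6ayc9i', group 1 = 'aycku'.
With a single group, `findall` returns only what that group captured — 1 item.

['aycku']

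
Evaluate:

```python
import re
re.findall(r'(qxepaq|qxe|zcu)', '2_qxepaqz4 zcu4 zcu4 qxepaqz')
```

['qxepaq', 'zcu', 'zcu', 'qxepaq']

Branches in `(...|...)` are attempted left-to-right; the first branch that allows the whole pattern to succeed is taken.
Because there's exactly one group, `findall` drops the full match and keeps group 1 from each hit.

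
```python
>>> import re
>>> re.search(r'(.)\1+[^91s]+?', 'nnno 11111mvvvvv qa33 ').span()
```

(0, 4)

The backreference `\1` re-matches whatever the first group consumed, character for character.
The match spans [0:4] → 'nnno'.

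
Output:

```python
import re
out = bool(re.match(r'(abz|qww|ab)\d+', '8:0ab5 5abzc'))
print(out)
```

False

With `match`, the pattern is implicitly anchored at the beginning.
Here position 0 doesn't satisfy it, so the call returns None, and `bool(None)` is False.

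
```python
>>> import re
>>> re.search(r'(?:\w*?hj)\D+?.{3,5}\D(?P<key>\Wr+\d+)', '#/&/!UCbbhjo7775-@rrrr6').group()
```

'UCbbhjo7775-@rrrr6'

The match spans [5:23] → 'UCbbhjo7775-@rrrr6'.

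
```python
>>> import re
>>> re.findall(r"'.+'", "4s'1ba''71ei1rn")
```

["'1ba''"]

Scanning left to right: at [2:8] → "'1ba''".
`findall` yields the raw match text (1 of them) because the pattern has no groups.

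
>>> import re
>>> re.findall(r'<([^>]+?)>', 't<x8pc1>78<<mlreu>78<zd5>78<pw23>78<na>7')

Because there's exactly one group, `findall` drops the full match and keeps group 1 from each hit.

['x8pc1', '<mlreu', 'zd5', 'pw23', 'na']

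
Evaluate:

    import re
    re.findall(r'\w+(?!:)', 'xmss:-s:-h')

The negative lookahead/lookbehind blocks any match where the forbidden context is present.
With no groups in the pattern, `findall` gives back each whole match — 2 here.

['xms', 'h']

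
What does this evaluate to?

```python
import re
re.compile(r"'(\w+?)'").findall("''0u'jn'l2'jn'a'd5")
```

['0u', 'l2', 'a']

One capturing group, so `findall` returns just the captured substring from each match — 3 in all.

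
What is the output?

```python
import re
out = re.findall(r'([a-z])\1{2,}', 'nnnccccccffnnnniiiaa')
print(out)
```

['n', 'c', 'n', 'i']

A backreference is literal: `\1` must see the identical characters the first group matched.
Because there's exactly one group, `findall` drops the full match and keeps group 1 from each hit.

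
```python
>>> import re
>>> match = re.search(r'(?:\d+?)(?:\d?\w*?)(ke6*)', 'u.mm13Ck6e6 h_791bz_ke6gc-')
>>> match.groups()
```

('ke6',)

The match spans [14:23] → '791bz_ke6'.
Captured: group 1 = 'ke6'.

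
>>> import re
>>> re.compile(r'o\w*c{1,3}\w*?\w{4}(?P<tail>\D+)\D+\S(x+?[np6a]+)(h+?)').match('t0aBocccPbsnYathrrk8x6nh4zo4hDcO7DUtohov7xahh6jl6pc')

None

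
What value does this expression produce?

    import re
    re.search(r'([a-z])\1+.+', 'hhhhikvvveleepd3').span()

(0, 16)

The backreference `\1` re-matches whatever the first group consumed, character for character.
`search` walks the string left to right and returns the first match it finds.
The match spans [0:16] → 'hhhhikvvveleepd3'.
Captured: group 1 = 'h'.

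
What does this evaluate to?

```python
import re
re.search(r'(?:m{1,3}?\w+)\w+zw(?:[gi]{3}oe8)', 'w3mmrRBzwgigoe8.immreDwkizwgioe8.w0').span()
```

(2, 15)

Pattern: 1 to 3 of the literal 'm' (lazy), then one or more of a word character (non-capturing group); then one or more of a word character, then the literal 'zw'; then exactly 3 of one of [gi], then the literal 'oe8' (non-capturing group).
The match spans [2:15] → 'mmrRBzwgigoe8'.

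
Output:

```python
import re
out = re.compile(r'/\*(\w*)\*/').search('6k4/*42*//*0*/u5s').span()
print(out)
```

(3, 9)

The match spans [3:9] → '/*42*/'.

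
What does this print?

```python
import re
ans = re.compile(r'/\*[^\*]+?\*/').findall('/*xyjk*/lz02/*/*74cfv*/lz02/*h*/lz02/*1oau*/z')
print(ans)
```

Since nothing is captured, `findall` lists the 4 matched substrings directly.

['/*xyjk*/', '/*74cfv*/', '/*h*/', '/*1oau*/']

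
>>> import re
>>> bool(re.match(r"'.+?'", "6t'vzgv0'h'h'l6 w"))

False

With `match`, the pattern is implicitly anchored at the beginning.
Here the pattern fails at index 0, so the call returns None, and `bool(None)` is False.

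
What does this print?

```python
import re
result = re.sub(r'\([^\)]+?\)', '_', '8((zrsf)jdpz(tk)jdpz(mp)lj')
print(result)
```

8_jdpz_jdpz_lj

Matches: at [1:8] → '((zrsf)'; at [12:16] → '(tk)'; at [20:24] → '(mp)'.
`sub` substitutes '_' at each match site.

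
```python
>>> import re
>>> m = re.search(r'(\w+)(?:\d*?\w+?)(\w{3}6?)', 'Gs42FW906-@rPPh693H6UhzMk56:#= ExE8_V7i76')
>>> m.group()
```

The pattern matches one or more of a word character (captured); then zero or more of a digit (lazy), then one or more of a word character (lazy) (non-capturing group); then exactly 3 of a word character, then optionally a literal '6' (captured).
`search` walks the string left to right and returns the first match it finds.
The match spans [0:9] → 'Gs42FW906'.
Captured: group 1 = 'Gs42F', group 2 = '906'.

'Gs42FW906'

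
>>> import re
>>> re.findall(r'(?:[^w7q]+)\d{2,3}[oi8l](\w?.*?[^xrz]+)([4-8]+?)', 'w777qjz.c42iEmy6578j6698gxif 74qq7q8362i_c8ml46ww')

Pattern: one or more of any character except [w7q] (non-capturing group); then 2 to 3 of a digit, then one of [oi8l]; then optionally a word character, then zero or more of any character (lazy), then one or more of any character except [xrz] (captured); then one or more of a character in [4-8] (lazy) (captured).
A non-greedy quantifier consumes as few characters as it can — just enough that the remainder of the pattern still matches from where it stops; whatever follows it matches normally.
Scanning left to right: at [5:24] match 'jz.c42iEmy6578j6698', groups = ('j669', '8'); at [35:47] match '8362i_c8ml46', groups = ('_c8ml4', '6').
Multiple groups make `findall` return tuples — one 2-tuple for each match.

[('j669', '8'), ('_c8ml4', '6')]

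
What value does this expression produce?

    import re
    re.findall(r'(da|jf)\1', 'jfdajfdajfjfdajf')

The backreference `\1` re-matches whatever the first group consumed, character for character.
One capturing group, so `findall` returns just the captured substring from the one match — 1 in all.

['jf']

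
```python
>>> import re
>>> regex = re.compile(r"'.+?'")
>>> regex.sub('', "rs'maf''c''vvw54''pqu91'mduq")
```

'rsmduq'

Matches: at [2:7] → "'maf'"; at [7:10] → "'c'"; at [10:17] → "'vvw54'"; at [17:24] → "'pqu91'".
Every occurrence is swapped for ''.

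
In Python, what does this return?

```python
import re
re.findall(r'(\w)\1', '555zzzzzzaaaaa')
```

['5', 'z', 'z', 'z', 'a', 'a']

A backreference is literal: `\1` must see the identical characters the first group matched.
Matches: at [0:2] match '55', group 1 = '5'; at [3:5] match 'zz', group 1 = 'z'; at [5:7] match 'zz', group 1 = 'z'; at [7:9] match 'zz', group 1 = 'z'; at [9:11] match 'aa', group 1 = 'a'; ….
One capturing group, so `findall` returns just the captured substring from each match — 6 in all.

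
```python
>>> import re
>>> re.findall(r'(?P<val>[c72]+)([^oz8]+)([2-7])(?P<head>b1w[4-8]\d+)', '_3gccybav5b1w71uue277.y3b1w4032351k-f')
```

[('cc', 'ybav5b1w71uue277.y', '3', 'b1w4032351')]

The pattern matches one or more of one of [c72] (captured as 'val'); then one or more of any character except [oz8] (captured); then a character in [2-7] (captured); then the literal 'b1w', then a character in [4-8], then one or more of a digit (captured as 'head').
Matches: at [3:34] match 'ccybav5b1w71uue277.y3b1w4032351', groups = ('cc', 'ybav5b1w71uue277.y', '3', 'b1w4032351').
With 4 capturing groups, `findall` returns a 4-tuple per match.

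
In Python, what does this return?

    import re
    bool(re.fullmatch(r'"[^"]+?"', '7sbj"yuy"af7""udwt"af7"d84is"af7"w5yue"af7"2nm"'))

False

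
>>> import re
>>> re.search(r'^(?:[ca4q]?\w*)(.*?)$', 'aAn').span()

(0, 3)

This matches anchored at the start of the string; then optionally one of [ca4q], then zero or more of a word character (non-capturing group); then zero or more of any character (lazy) (captured); then anchored at the end.
The match spans [0:3] → 'aAn'.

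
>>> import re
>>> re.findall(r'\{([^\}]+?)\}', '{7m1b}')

['7m1b']

Walking the string: at [0:6] match '{7m1b}', group 1 = '7m1b'.
`findall` collects group 1 from the one match (1 total).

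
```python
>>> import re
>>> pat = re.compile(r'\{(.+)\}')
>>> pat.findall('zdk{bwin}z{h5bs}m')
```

['bwin}z{h5bs']

Walking the string: at [3:16] match '{bwin}z{h5bs}', group 1 = 'bwin}z{h5bs'.
`findall` collects group 1 from the one match (1 total).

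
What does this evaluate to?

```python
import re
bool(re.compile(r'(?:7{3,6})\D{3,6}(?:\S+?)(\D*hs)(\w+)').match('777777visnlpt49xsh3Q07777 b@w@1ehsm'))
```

False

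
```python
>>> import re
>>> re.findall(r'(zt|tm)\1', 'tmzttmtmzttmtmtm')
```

`\1` has to match the exact text group 1 already captured.
Scanning left to right: at [4:8] match 'tmtm', group 1 = 'tm'; at [10:14] match 'tmtm', group 1 = 'tm'.
With a single group, `findall` returns only what that group captured — 2 items.

['tm', 'tm']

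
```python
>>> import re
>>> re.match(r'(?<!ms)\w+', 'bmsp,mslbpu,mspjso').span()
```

(0, 4)

Because the assertion is negative and zero-width, positions next to the forbidden text are skipped.
With `match`, the pattern is implicitly anchored at the beginning.
The match spans [0:4] → 'bmsp'.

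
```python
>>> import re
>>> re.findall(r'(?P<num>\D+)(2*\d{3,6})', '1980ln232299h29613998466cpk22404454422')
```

This matches one or more of a non-digit (captured as 'num'); then zero or more of the literal '2', then 3 to 6 of a digit (captured).
Matches: at [4:12] match 'ln232299', groups = ('ln', '232299'); at [12:20] match 'h2961399', groups = ('h', '2961399'); at [24:35] match 'cpk22404454', groups = ('cpk', '22404454').
With 2 capturing groups, `findall` returns a 2-tuple per match.

[('ln', '232299'), ('h', '2961399'), ('cpk', '22404454')]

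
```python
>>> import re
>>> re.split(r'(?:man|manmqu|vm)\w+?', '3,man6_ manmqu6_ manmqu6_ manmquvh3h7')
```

['3,', '_ ', 'qu6_ ', 'qu6_ ', 'quvh3h7']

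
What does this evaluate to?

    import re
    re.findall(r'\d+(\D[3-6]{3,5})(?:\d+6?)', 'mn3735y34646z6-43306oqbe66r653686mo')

['y3464', '-433', 'r6536']

Because there's exactly one group, `findall` drops the full match and keeps group 1 from each hit.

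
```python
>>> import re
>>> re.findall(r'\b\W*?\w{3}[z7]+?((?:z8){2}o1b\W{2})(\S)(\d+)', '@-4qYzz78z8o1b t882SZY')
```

[]

The pattern matches a word boundary (`\b`, zero-width); then zero or more of a non-word character (lazy), then exactly 3 of a word character, then one or more of one of [z7] (lazy); then the literal 'z8' repeated 2 times, then the literal 'o1b', then exactly 2 of a non-word character (captured); then a non-whitespace character (captured); then one or more of a digit (captured).
3 groups means each result is a tuple of 3 captured strings — 0 here.
Nothing in the string satisfies the pattern, so the list is empty.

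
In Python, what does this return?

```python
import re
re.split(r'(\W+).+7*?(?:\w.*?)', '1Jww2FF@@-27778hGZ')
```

The pattern matches one or more of a non-word character (captured); then one or more of any character, then zero or more of the literal '7' (lazy); then a word character, then zero or more of any character (lazy) (non-capturing group).
Matches to split on: at [7:18] → '@@-27778hGZ'.
The group in the pattern means `split` returns the separators' captures alongside the pieces.

['1Jww2FF', '@@-', '']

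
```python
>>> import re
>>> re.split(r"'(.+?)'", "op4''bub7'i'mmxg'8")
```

['op4', "'bub7", 'i', 'mmxg', '8']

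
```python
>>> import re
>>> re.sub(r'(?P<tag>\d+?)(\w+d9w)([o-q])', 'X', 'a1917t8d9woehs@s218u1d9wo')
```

'aXehs@sX'

Pattern: one or more of a digit (lazy) (captured as 'tag'); then one or more of a word character, then the literal 'd9w' (captured); then a character in [o-q] (captured).
Matches: at [1:11] → '1917t8d9wo'; at [16:25] → '218u1d9wo'.
Each match is replaced by 'X'.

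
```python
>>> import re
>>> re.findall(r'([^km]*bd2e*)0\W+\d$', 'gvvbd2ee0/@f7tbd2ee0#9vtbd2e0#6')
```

The pattern matches zero or more of any character except [km], then the literal 'bd2', then zero or more of the literal 'e' (captured); then a literal '0', then one or more of a non-word character, then a digit; then anchored at the end.
Walking the string: at [0:31] match 'gvvbd2ee0/@f7tbd2ee0#9vtbd2e0#6', group 1 = 'gvvbd2ee0/@f7tbd2ee0#9vtbd2e'.
`findall` collects group 1 from the one match (1 total).

['gvvbd2ee0/@f7tbd2ee0#9vtbd2e']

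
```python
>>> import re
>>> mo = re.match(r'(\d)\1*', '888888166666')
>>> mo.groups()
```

`\1` has to match the exact text group 1 already captured.
With `match`, the pattern is implicitly anchored at the beginning.
The match spans [0:6] → '888888'.
Captured: group 1 = '8'.

('8',)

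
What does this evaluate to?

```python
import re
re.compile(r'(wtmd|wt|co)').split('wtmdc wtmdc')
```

['', 'wtmd', 'c ', 'wtmd', 'c']

Alternation tries branches left to right and keeps the first one that lets the overall match succeed at that position.
Matches to split on: at [0:4] → 'wtmd'; at [6:10] → 'wtmd'.
Because the pattern has a capturing group, `split` also inserts each captured text between the pieces.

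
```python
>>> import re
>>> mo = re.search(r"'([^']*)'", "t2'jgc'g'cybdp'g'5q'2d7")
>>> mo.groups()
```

('jgc',)

`re.search` tries every starting position until one works.
The match spans [2:7] → "'jgc'".
Captured: group 1 = 'jgc'.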